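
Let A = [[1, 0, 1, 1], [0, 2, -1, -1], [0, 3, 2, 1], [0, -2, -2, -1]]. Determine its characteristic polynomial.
χ_A(x) = (x - 1)^4

xI - A = [[x - 1, 0, -1, -1], [0, x - 2, 1, 1], [0, -3, x - 2, -1], [0, 2, 2, x + 1]].

Expanding det(xI - A) along the first row:
det(xI - A) = + (x - 1)·det([[x - 2, 1, 1], [-3, x - 2, -1], [2, 2, x + 1]]) - (0)·det([[0, 1, 1], [0, x - 2, -1], [0, 2, x + 1]]) + (-1)·det([[0, x - 2, 1], [0, -3, -1], [0, 2, x + 1]]) - (-1)·det([[0, x - 2, 1], [0, -3, x - 2], [0, 2, 2]]).

Evaluating gives χ_A(x) = x^4 - 4x^3 + 6x^2 - 4x + 1 = (x - 1)^4.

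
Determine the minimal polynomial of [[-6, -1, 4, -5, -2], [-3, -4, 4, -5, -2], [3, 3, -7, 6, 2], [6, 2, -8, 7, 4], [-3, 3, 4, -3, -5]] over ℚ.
m_A(x) = (x + 3)^2

The characteristic polynomial factors as (x + 3)^5. The minimal polynomial is ∏(x - λ)^{k_λ} where k_λ is the size of the largest Jordan block at λ.

For λ = -3: rank(A + 3I) = 2, and the largest Jordan block has size 2 (the smallest k with rank((A + 3I)^k) = rank((A + 3I)^(k+1))).

So m_A(x) = (x + 3)^2.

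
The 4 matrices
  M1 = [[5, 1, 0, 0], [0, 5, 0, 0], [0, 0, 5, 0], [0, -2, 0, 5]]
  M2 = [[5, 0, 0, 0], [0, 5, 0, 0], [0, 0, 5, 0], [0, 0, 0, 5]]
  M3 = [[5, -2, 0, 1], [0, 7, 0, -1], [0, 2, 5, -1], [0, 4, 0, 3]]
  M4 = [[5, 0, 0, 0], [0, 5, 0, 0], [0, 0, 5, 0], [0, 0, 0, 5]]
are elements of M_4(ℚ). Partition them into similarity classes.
Characteristic polynomials: χ_{M1} = (x - 5)^4, χ_{M2} = (x - 5)^4, χ_{M3} = (x - 5)^4, χ_{M4} = (x - 5)^4.

{M1, M3}: invariant factors x - 5, x - 5, (x - 5)^2.

{M2, M4}: invariant factors x - 5, x - 5, x - 5, x - 5.

Matrices are similar if and only if their invariant-factor lists agree; the partition into similarity classes is {M1, M3}, {M2, M4}.

2 classes: {M1, M3}, {M2, M4}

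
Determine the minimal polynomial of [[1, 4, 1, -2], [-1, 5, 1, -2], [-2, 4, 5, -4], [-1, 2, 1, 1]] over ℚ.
The characteristic polynomial factors as (x - 3)^4. The minimal polynomial is ∏(x - λ)^{k_λ} where k_λ is the size of the largest Jordan block at λ.

For λ = 3: rank(A - 3I) = 2, and the largest Jordan block has size 3 (the smallest k with rank((A - 3I)^k) = rank((A - 3I)^(k+1))).

So m_A(x) = (x - 3)^3.

m_A(x) = (x - 3)^3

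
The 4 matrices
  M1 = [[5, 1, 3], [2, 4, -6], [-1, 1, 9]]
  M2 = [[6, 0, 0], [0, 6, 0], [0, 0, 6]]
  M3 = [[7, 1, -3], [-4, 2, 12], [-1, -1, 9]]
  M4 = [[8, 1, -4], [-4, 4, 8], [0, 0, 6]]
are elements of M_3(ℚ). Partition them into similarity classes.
Characteristic polynomials: χ_{M1} = (x - 6)^3, χ_{M2} = (x - 6)^3, χ_{M3} = (x - 6)^3, χ_{M4} = (x - 6)^3.

{M1, M3, M4}: invariant factors x - 6, (x - 6)^2.

{M2}: invariant factors x - 6, x - 6, x - 6.

Matrices are similar if and only if their invariant-factor lists agree; the partition into similarity classes is {M1, M3, M4}, {M2}.

2 classes: {M1, M3, M4}, {M2}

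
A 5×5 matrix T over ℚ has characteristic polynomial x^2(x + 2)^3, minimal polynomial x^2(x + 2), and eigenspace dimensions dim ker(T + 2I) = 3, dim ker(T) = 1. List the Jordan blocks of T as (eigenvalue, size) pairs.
Jordan blocks: (-2, 1), (-2, 1), (-2, 1), (0, 2)

λ = -2: algebraic multiplicity 3 (exponent in χ_T), largest block size 1 (exponent in m_T), 3 blocks (geometric multiplicity). These force block sizes [1, 1, 1].
λ = 0: algebraic multiplicity 2 (exponent in χ_T), largest block size 2 (exponent in m_T), 1 block (geometric multiplicity). This forces block sizes [2].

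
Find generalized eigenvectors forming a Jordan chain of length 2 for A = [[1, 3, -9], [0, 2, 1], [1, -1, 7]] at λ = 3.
We seek v_1 ∈ ker((A - 3I)^2) \ ker(A - 3I), then set v_{i+1} = (A - 3I) v_i.

One such chain is v_1 = [[6, -1, -2]]^T, v_2 = [[3, -1, -1]]^T. Check: (A - 3I) v_2 = [[0, 0, 0]]^T = 0.

v_1 = [[6, -1, -2]]^T, v_2 = [[3, -1, -1]]^T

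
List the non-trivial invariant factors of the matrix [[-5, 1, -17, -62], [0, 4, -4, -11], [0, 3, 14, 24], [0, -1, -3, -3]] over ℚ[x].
(x - 5)^3(x + 5)

The Jordan structure of A has elementary divisors (x + 5), (x - 5)^3. Arranging the block sizes at each eigenvalue in decreasing order and taking row products gives the invariant factors.

Invariant factors (smallest first, each dividing the next): (x - 5)^3(x + 5).

Check: the last factor (x - 5)^3(x + 5) is the minimal polynomial, and the product (x - 5)^3(x + 5) is the characteristic polynomial.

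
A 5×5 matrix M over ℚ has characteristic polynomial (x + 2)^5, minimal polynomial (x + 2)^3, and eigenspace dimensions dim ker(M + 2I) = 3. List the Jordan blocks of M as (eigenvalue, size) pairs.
Jordan blocks: (-2, 3), (-2, 1), (-2, 1)

λ = -2: algebraic multiplicity 5 (exponent in χ_M), largest block size 3 (exponent in m_M), 3 blocks (geometric multiplicity). These force block sizes [3, 1, 1].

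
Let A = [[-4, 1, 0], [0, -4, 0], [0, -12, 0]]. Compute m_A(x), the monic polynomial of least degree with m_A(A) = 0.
m_A(x) = x(x + 4)^2

The characteristic polynomial factors as x(x + 4)^2. The minimal polynomial is ∏(x - λ)^{k_λ} where k_λ is the size of the largest Jordan block at λ.

For λ = -4: rank(A + 4I) = 2, and the largest Jordan block has size 2 (the smallest k with rank((A + 4I)^k) = rank((A + 4I)^(k+1))).
For λ = 0: rank(A) = 2, and the largest Jordan block has size 1 (the smallest k with rank(A^k) = rank(A^(k+1))).

So m_A(x) = x(x + 4)^2.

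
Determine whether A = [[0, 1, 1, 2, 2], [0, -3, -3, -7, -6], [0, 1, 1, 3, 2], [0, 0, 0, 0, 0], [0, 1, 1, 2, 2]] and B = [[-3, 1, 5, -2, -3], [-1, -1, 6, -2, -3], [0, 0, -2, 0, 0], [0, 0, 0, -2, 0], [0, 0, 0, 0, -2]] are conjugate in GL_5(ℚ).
trace(A) = 0 but trace(B) = -10. The trace is a similarity invariant, so A and B are not similar.

No.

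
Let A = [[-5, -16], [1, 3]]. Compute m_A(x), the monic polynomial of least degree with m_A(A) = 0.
m_A(x) = (x + 1)^2

The characteristic polynomial factors as (x + 1)^2. The minimal polynomial is ∏(x - λ)^{k_λ} where k_λ is the size of the largest Jordan block at λ.

For λ = -1: rank(A + I) = 1, and the largest Jordan block has size 2 (the smallest k with rank((A + I)^k) = rank((A + I)^(k+1))).

So m_A(x) = (x + 1)^2.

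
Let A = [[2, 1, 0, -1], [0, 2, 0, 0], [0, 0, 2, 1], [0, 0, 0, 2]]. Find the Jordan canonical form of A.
J = [[2, 1, 0, 0], [0, 2, 0, 0], [0, 0, 2, 1], [0, 0, 0, 2]]

The characteristic polynomial is det(xI - A) = (x - 2)^4, so the eigenvalues are 2 (algebraic multiplicity 4).

For λ = 2: rank(A - 2I) = 2, rank((A - 2I)^2) = 0. The eigenspace has dimension 4 - 2 = 2, so there are 2 Jordan blocks; the rank sequence gives block sizes [2, 2].

Assembling the blocks gives the Jordan form J above.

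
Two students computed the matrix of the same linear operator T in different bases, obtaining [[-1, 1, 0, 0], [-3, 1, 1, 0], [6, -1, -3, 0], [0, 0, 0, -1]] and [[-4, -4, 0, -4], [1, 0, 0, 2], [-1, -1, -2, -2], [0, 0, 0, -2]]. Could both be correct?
No.

trace(A) = -4 but trace(B) = -8. The trace is a similarity invariant, so A and B are not similar.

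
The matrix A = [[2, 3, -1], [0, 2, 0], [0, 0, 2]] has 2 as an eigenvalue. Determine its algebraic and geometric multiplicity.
algebraic multiplicity 3, geometric multiplicity 2

The characteristic polynomial is (x - 2)^3, so the factor x - 2 appears with exponent 3: the algebraic multiplicity is 3.

rank(A - 2I) = 1, so the eigenspace has dimension 3 - 1 = 2: the geometric multiplicity is 2.

Since 2 < 3, A is not diagonalizable.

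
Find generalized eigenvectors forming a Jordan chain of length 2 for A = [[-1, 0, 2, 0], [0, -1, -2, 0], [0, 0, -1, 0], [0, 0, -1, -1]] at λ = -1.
We seek v_1 ∈ ker((A + I)^2) \ ker(A + I), then set v_{i+1} = (A + I) v_i.

One such chain is v_1 = [[1, -1, 1, 0]]^T, v_2 = [[2, -2, 0, -1]]^T. Check: (A + I) v_2 = [[0, 0, 0, 0]]^T = 0.

v_1 = [[1, -1, 1, 0]]^T, v_2 = [[2, -2, 0, -1]]^T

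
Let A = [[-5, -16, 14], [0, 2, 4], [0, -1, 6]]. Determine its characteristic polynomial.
χ_A(x) = (x - 4)^2(x + 5)

xI - A = [[x + 5, 16, -14], [0, x - 2, -4], [0, 1, x - 6]].

Expanding det(xI - A) along the first row:
det(xI - A) = + (x + 5)·det([[x - 2, -4], [1, x - 6]]) - (16)·det([[0, -4], [0, x - 6]]) + (-14)·det([[0, x - 2], [0, 1]]).

Evaluating gives χ_A(x) = x^3 - 3x^2 - 24x + 80 = (x - 4)^2(x + 5).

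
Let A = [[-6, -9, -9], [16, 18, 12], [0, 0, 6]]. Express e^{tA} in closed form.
A has Jordan form J = [[6, 1, 0], [0, 6, 0], [0, 0, 6]] with A = PJP^{-1}, so e^{tA} = P e^{tJ} P^{-1}.

For a Jordan block J_k(λ), e^{tJ_k(λ)} = e^{λt} · (I + tN + t^2 N^2/2! + ... + t^{k-1} N^{k-1}/(k-1)!) where N is the nilpotent superdiagonal part.

Assembling the blocks and conjugating back gives the entries of e^{tA} as shown above.

e^{tA} = [[(1 - 12*t)*e^{6*t}, -9*t*e^{6*t}, -9*t*e^{6*t}], [16*t*e^{6*t}, (12*t + 1)*e^{6*t}, 12*t*e^{6*t}], [0, 0, e^{6*t}]]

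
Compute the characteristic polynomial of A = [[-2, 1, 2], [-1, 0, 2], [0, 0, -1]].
xI - A = [[x + 2, -1, -2], [1, x, -2], [0, 0, x + 1]].

Expanding det(xI - A) along the first row:
det(xI - A) = + (x + 2)·det([[x, -2], [0, x + 1]]) - (-1)·det([[1, -2], [0, x + 1]]) + (-2)·det([[1, x], [0, 0]]).

Evaluating gives χ_A(x) = x^3 + 3x^2 + 3x + 1 = (x + 1)^3.

χ_A(x) = (x + 1)^3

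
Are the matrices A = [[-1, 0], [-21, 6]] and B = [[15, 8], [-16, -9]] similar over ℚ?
trace(A) = 5 but trace(B) = 6. The trace is a similarity invariant, so A and B are not similar.

No.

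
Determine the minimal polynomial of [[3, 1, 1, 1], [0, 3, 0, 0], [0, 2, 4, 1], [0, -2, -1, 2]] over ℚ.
m_A(x) = (x - 3)^2

The characteristic polynomial factors as (x - 3)^4. The minimal polynomial is ∏(x - λ)^{k_λ} where k_λ is the size of the largest Jordan block at λ.

For λ = 3: rank(A - 3I) = 2, and the largest Jordan block has size 2 (the smallest k with rank((A - 3I)^k) = rank((A - 3I)^(k+1))).

So m_A(x) = (x - 3)^2.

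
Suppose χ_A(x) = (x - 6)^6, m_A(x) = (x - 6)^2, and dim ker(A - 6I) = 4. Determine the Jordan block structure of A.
λ = 6: algebraic multiplicity 6 (exponent in χ_A), largest block size 2 (exponent in m_A), 4 blocks (geometric multiplicity). These force block sizes [2, 2, 1, 1].

Jordan blocks: (6, 2), (6, 2), (6, 1), (6, 1)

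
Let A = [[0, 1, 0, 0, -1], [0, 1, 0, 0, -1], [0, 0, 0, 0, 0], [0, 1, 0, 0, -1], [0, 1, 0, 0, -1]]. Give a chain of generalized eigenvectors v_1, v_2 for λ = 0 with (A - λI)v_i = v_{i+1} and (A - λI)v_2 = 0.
v_1 = [[1, 1, 0, 1, 0]]^T, v_2 = [[1, 1, 0, 1, 1]]^T

We seek v_1 ∈ ker(A^2) \ ker(A), then set v_{i+1} = A v_i.

One such chain is v_1 = [[1, 1, 0, 1, 0]]^T, v_2 = [[1, 1, 0, 1, 1]]^T. Check: A v_2 = [[0, 0, 0, 0, 0]]^T = 0.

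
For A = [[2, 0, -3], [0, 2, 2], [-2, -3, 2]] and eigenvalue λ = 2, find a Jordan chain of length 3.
We seek v_1 ∈ ker((A - 2I)^3) \ ker((A - 2I)^2), then set v_{i+1} = (A - 2I) v_i.

One such chain is v_1 = [[-2, 1, -2]]^T, v_2 = [[6, -4, 1]]^T, v_3 = [[-3, 2, 0]]^T. Check: (A - 2I) v_3 = [[0, 0, 0]]^T = 0.

v_1 = [[-2, 1, -2]]^T, v_2 = [[6, -4, 1]]^T, v_3 = [[-3, 2, 0]]^T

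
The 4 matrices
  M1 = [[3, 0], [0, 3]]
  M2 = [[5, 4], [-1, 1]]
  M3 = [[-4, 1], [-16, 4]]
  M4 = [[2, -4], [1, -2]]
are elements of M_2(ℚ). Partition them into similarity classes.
Characteristic polynomials: χ_{M1} = (x - 3)^2, χ_{M2} = (x - 3)^2, χ_{M3} = x^2, χ_{M4} = x^2.

{M1}: invariant factors x - 3, x - 3.

{M2}: invariant factors (x - 3)^2.

{M3, M4}: invariant factors x^2.

Matrices are similar if and only if their invariant-factor lists agree; the partition into similarity classes is {M1}, {M2}, {M3, M4}.

3 classes: {M1}, {M2}, {M3, M4}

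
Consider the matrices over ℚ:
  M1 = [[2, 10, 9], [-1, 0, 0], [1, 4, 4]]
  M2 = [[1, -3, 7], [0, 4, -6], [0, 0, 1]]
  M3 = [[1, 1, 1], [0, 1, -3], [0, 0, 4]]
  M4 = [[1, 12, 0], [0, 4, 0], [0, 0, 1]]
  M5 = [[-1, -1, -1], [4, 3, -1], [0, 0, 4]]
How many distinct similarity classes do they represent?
Characteristic polynomials: χ_{M1} = (x - 4)(x - 1)^2, χ_{M2} = (x - 4)(x - 1)^2, χ_{M3} = (x - 4)(x - 1)^2, χ_{M4} = (x - 4)(x - 1)^2, χ_{M5} = (x - 4)(x - 1)^2.

{M1, M2, M3, M5}: invariant factors (x - 4)(x - 1)^2.

{M4}: invariant factors x - 1, (x - 4)(x - 1).

Matrices are similar if and only if their invariant-factor lists agree; the partition into similarity classes is {M1, M2, M3, M5}, {M4}.

2 classes: {M1, M2, M3, M5}, {M4}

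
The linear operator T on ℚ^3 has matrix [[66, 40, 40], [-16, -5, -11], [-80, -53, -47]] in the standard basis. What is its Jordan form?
J = [[2, 0, 0], [0, 6, 1], [0, 0, 6]]

The characteristic polynomial is det(xI - A) = (x - 6)^2(x - 2), so the eigenvalues are 2 (algebraic multiplicity 1), 6 (algebraic multiplicity 2).

For λ = 2: algebraic multiplicity 1 gives one 1×1 block.

For λ = 6: rank(A - 6I) = 2, rank((A - 6I)^2) = 1. The eigenspace has dimension 3 - 2 = 1, so there is 1 Jordan block; the rank sequence gives block sizes [2].

Assembling the blocks gives the Jordan form J above.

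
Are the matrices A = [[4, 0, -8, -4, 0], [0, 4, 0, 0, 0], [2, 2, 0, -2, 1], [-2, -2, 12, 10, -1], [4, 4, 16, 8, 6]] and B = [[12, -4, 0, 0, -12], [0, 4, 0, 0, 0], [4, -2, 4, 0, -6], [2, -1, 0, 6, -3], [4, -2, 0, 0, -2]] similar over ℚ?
Two matrices over a field are similar if and only if they have the same invariant factors.

Both A and B have characteristic polynomial (x - 6)^2(x - 4)^3 and minimal polynomial (x - 6)^2(x - 4). Computing further, both have invariant factors x - 4, x - 4, (x - 6)^2(x - 4). Hence A and B are similar.

Yes.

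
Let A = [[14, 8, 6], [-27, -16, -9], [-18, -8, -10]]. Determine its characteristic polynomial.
χ_A(x) = (x + 4)^3

xI - A = [[x - 14, -8, -6], [27, x + 16, 9], [18, 8, x + 10]].

Expanding det(xI - A) along the first row:
det(xI - A) = + (x - 14)·det([[x + 16, 9], [8, x + 10]]) - (-8)·det([[27, 9], [18, x + 10]]) + (-6)·det([[27, x + 16], [18, 8]]).

Evaluating gives χ_A(x) = x^3 + 12x^2 + 48x + 64 = (x + 4)^3.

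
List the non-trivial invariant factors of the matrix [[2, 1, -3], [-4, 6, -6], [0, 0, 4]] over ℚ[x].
The Jordan structure of A has elementary divisors (x - 4)^2, (x - 4). Arranging the block sizes at each eigenvalue in decreasing order and taking row products gives the invariant factors.

Invariant factors (smallest first, each dividing the next): x - 4, (x - 4)^2.

Check: the last factor (x - 4)^2 is the minimal polynomial, and the product (x - 4)^3 is the characteristic polynomial.

x - 4, (x - 4)^2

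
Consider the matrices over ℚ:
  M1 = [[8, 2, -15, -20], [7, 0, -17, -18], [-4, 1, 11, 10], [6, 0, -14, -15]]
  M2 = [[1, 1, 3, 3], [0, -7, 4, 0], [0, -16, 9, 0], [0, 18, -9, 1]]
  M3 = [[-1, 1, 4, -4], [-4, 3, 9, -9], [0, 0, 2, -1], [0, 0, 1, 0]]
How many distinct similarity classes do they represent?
Characteristic polynomials: χ_{M1} = (x - 1)^4, χ_{M2} = (x - 1)^4, χ_{M3} = (x - 1)^4.

{M1, M2, M3}: invariant factors x - 1, (x - 1)^3.

Matrices are similar if and only if their invariant-factor lists agree; the partition into similarity classes is {M1, M2, M3}.

1 class: {M1, M2, M3}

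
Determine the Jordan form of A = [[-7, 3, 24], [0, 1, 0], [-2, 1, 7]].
J = [[-1, 0, 0], [0, 1, 1], [0, 0, 1]]

The characteristic polynomial is det(xI - A) = (x - 1)^2(x + 1), so the eigenvalues are -1 (algebraic multiplicity 1), 1 (algebraic multiplicity 2).

For λ = -1: algebraic multiplicity 1 gives one 1×1 block.

For λ = 1: rank(A - I) = 2, rank((A - I)^2) = 1. The eigenspace has dimension 3 - 2 = 1, so there is 1 Jordan block; the rank sequence gives block sizes [2].

Assembling the blocks gives the Jordan form J above.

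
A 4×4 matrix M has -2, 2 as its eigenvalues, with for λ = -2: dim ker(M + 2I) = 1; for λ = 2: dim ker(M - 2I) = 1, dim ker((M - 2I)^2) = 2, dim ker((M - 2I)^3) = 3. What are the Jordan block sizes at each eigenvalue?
λ = -2: successive nullity increments [1] count blocks of size ≥ k; block sizes are [1].
λ = 2: successive nullity increments [1, 1, 1] count blocks of size ≥ k; block sizes are [3].

Jordan blocks: (-2, 1), (2, 3)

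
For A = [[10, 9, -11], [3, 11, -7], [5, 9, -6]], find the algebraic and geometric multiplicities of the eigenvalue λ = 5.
algebraic multiplicity 3, geometric multiplicity 1

The characteristic polynomial is (x - 5)^3, so the factor x - 5 appears with exponent 3: the algebraic multiplicity is 3.

rank(A - 5I) = 2, so the eigenspace has dimension 3 - 2 = 1: the geometric multiplicity is 1.

Since 1 < 3, A is not diagonalizable.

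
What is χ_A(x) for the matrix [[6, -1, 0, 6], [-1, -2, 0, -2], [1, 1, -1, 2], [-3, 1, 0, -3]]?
xI - A = [[x - 6, 1, 0, -6], [1, x + 2, 0, 2], [-1, -1, x + 1, -2], [3, -1, 0, x + 3]].

Expanding det(xI - A) along the first row:
det(xI - A) = + (x - 6)·det([[x + 2, 0, 2], [-1, x + 1, -2], [-1, 0, x + 3]]) - (1)·det([[1, 0, 2], [-1, x + 1, -2], [3, 0, x + 3]]) + (0)·det([[1, x + 2, 2], [-1, -1, -2], [3, -1, x + 3]]) - (-6)·det([[1, x + 2, 0], [-1, -1, x + 1], [3, -1, 0]]).

Evaluating gives χ_A(x) = x^4 - 6x^2 - 8x - 3 = (x - 3)(x + 1)^3.

χ_A(x) = (x - 3)(x + 1)^3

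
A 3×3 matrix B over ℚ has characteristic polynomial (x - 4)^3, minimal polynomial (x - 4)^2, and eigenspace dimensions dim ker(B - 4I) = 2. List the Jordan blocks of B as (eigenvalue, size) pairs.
λ = 4: algebraic multiplicity 3 (exponent in χ_B), largest block size 2 (exponent in m_B), 2 blocks (geometric multiplicity). These force block sizes [2, 1].

Jordan blocks: (4, 2), (4, 1)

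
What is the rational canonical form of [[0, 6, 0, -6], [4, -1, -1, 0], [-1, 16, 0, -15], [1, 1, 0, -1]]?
R = [[0, 0, 0, -6], [1, 0, 0, -1], [0, 1, 0, 1], [0, 0, 1, -2]]

The invariant factors of A (the non-unit diagonal entries of the Smith normal form of xI - A over ℚ[x]) are (x + 2)(x^3 - x + 3), each dividing the next. The characteristic polynomial is their product, (x + 2)(x^3 - x + 3).

The rational canonical form is the block-diagonal matrix of companion matrices C(f_i):
R = [[0, 0, 0, -6], [1, 0, 0, -1], [0, 1, 0, 1], [0, 0, 1, -2]].

Note the characteristic polynomial does not split into linear factors over ℚ, so A has no Jordan form over ℚ; the rational canonical form exists over any field.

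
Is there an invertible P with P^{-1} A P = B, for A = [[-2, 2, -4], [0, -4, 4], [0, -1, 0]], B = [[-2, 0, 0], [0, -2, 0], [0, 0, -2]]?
Both have characteristic polynomial (x + 2)^3, but the minimal polynomial of A is (x + 2)^2 while the minimal polynomial of B is x + 2. The minimal polynomial is a similarity invariant, so A and B are not similar.

No.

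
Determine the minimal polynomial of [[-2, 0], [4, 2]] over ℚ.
m_A(x) = (x - 2)(x + 2)

The characteristic polynomial factors as (x - 2)(x + 2). The minimal polynomial is ∏(x - λ)^{k_λ} where k_λ is the size of the largest Jordan block at λ.

For λ = -2: rank(A + 2I) = 1, and the largest Jordan block has size 1 (the smallest k with rank((A + 2I)^k) = rank((A + 2I)^(k+1))).
For λ = 2: rank(A - 2I) = 1, and the largest Jordan block has size 1 (the smallest k with rank((A - 2I)^k) = rank((A - 2I)^(k+1))).

So m_A(x) = (x - 2)(x + 2).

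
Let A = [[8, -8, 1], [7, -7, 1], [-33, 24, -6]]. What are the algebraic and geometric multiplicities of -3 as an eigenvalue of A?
algebraic multiplicity 2, geometric multiplicity 1

The characteristic polynomial is (x - 1)(x + 3)^2, so the factor x + 3 appears with exponent 2: the algebraic multiplicity is 2.

rank(A + 3I) = 2, so the eigenspace has dimension 3 - 2 = 1: the geometric multiplicity is 1.

Since 1 < 2, A is not diagonalizable.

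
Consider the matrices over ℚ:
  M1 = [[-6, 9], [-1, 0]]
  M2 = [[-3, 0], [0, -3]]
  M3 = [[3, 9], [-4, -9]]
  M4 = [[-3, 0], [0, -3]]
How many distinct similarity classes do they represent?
2 classes: {M1, M3}, {M2, M4}

Characteristic polynomials: χ_{M1} = (x + 3)^2, χ_{M2} = (x + 3)^2, χ_{M3} = (x + 3)^2, χ_{M4} = (x + 3)^2.

{M1, M3}: invariant factors (x + 3)^2.

{M2, M4}: invariant factors x + 3, x + 3.

Matrices are similar if and only if their invariant-factor lists agree; the partition into similarity classes is {M1, M3}, {M2, M4}.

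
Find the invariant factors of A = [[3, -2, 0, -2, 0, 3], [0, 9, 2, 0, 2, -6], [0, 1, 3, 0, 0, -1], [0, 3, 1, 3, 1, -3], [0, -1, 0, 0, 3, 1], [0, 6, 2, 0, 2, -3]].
The Jordan structure of A has elementary divisors (x - 3)^2, (x - 3)^2, (x - 3)^2. Arranging the block sizes at each eigenvalue in decreasing order and taking row products gives the invariant factors.

Invariant factors (smallest first, each dividing the next): (x - 3)^2, (x - 3)^2, (x - 3)^2.

Check: the last factor (x - 3)^2 is the minimal polynomial, and the product (x - 3)^6 is the characteristic polynomial.

(x - 3)^2, (x - 3)^2, (x - 3)^2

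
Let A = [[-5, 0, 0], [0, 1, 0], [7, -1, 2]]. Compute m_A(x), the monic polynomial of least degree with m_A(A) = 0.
m_A(x) = (x - 2)(x - 1)(x + 5)

The characteristic polynomial factors as (x - 2)(x - 1)(x + 5). The minimal polynomial is ∏(x - λ)^{k_λ} where k_λ is the size of the largest Jordan block at λ.

For λ = -5: rank(A + 5I) = 2, and the largest Jordan block has size 1 (the smallest k with rank((A + 5I)^k) = rank((A + 5I)^(k+1))).
For λ = 1: rank(A - I) = 2, and the largest Jordan block has size 1 (the smallest k with rank((A - I)^k) = rank((A - I)^(k+1))).
For λ = 2: rank(A - 2I) = 2, and the largest Jordan block has size 1 (the smallest k with rank((A - 2I)^k) = rank((A - 2I)^(k+1))).

So m_A(x) = (x - 2)(x - 1)(x + 5).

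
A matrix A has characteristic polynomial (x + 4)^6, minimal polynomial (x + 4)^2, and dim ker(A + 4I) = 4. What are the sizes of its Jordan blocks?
Jordan blocks: (-4, 2), (-4, 2), (-4, 1), (-4, 1)

λ = -4: algebraic multiplicity 6 (exponent in χ_A), largest block size 2 (exponent in m_A), 4 blocks (geometric multiplicity). These force block sizes [2, 2, 1, 1].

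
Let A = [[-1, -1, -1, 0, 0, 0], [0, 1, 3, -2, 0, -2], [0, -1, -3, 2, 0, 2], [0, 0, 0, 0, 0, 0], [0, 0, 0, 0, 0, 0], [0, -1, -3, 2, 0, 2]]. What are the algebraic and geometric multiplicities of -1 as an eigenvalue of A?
The characteristic polynomial is x^5(x + 1), so the factor x + 1 appears with exponent 1: the algebraic multiplicity is 1.

rank(A + I) = 5, so the eigenspace has dimension 6 - 5 = 1: the geometric multiplicity is 1.

algebraic multiplicity 1, geometric multiplicity 1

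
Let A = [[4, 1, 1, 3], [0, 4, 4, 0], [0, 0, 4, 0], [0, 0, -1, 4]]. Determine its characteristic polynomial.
xI - A = [[x - 4, -1, -1, -3], [0, x - 4, -4, 0], [0, 0, x - 4, 0], [0, 0, 1, x - 4]].

Expanding det(xI - A) along the first row:
det(xI - A) = + (x - 4)·det([[x - 4, -4, 0], [0, x - 4, 0], [0, 1, x - 4]]) - (-1)·det([[0, -4, 0], [0, x - 4, 0], [0, 1, x - 4]]) + (-1)·det([[0, x - 4, 0], [0, 0, 0], [0, 0, x - 4]]) - (-3)·det([[0, x - 4, -4], [0, 0, x - 4], [0, 0, 1]]).

Evaluating gives χ_A(x) = x^4 - 16x^3 + 96x^2 - 256x + 256 = (x - 4)^4.

χ_A(x) = (x - 4)^4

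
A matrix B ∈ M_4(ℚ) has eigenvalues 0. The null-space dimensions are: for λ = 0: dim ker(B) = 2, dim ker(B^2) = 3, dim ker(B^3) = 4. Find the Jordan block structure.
λ = 0: successive nullity increments [2, 1, 1] count blocks of size ≥ k; block sizes are [3, 1].

Jordan blocks: (0, 3), (0, 1)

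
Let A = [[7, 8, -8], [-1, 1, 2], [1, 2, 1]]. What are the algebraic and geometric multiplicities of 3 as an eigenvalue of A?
The characteristic polynomial is (x - 3)^3, so the factor x - 3 appears with exponent 3: the algebraic multiplicity is 3.

rank(A - 3I) = 1, so the eigenspace has dimension 3 - 1 = 2: the geometric multiplicity is 2.

Since 2 < 3, A is not diagonalizable.

algebraic multiplicity 3, geometric multiplicity 2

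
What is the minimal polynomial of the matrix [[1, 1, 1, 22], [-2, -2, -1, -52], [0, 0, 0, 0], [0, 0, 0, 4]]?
The characteristic polynomial factors as x^2(x - 4)(x + 1). The minimal polynomial is ∏(x - λ)^{k_λ} where k_λ is the size of the largest Jordan block at λ.

For λ = -1: rank(A + I) = 3, and the largest Jordan block has size 1 (the smallest k with rank((A + I)^k) = rank((A + I)^(k+1))).
For λ = 0: rank(A) = 3, and the largest Jordan block has size 2 (the smallest k with rank(A^k) = rank(A^(k+1))).
For λ = 4: rank(A - 4I) = 3, and the largest Jordan block has size 1 (the smallest k with rank((A - 4I)^k) = rank((A - 4I)^(k+1))).

So m_A(x) = x^2(x - 4)(x + 1).

m_A(x) = x^2(x - 4)(x + 1)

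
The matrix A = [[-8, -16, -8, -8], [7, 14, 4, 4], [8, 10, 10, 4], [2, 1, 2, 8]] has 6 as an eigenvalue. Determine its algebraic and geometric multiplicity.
The characteristic polynomial is (x - 6)^4, so the factor x - 6 appears with exponent 4: the algebraic multiplicity is 4.

rank(A - 6I) = 2, so the eigenspace has dimension 4 - 2 = 2: the geometric multiplicity is 2.

Since 2 < 4, A is not diagonalizable.

algebraic multiplicity 4, geometric multiplicity 2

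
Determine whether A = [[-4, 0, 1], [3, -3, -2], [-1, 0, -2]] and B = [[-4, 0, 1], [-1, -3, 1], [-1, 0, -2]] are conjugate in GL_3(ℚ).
No.

Both have characteristic polynomial (x + 3)^3, but the minimal polynomial of A is (x + 3)^3 while the minimal polynomial of B is (x + 3)^2. The minimal polynomial is a similarity invariant, so A and B are not similar.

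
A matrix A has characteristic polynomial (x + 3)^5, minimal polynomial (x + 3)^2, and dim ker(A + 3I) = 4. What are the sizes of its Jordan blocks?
λ = -3: algebraic multiplicity 5 (exponent in χ_A), largest block size 2 (exponent in m_A), 4 blocks (geometric multiplicity). These force block sizes [2, 1, 1, 1].

Jordan blocks: (-3, 2), (-3, 1), (-3, 1), (-3, 1)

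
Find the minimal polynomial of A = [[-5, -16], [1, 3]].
m_A(x) = (x + 1)^2

The characteristic polynomial factors as (x + 1)^2. The minimal polynomial is ∏(x - λ)^{k_λ} where k_λ is the size of the largest Jordan block at λ.

For λ = -1: rank(A + I) = 1, and the largest Jordan block has size 2 (the smallest k with rank((A + I)^k) = rank((A + I)^(k+1))).

So m_A(x) = (x + 1)^2.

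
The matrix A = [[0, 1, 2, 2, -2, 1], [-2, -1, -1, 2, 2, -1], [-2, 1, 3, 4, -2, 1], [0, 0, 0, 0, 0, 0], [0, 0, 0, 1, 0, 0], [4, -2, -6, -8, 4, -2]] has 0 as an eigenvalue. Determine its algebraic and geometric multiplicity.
algebraic multiplicity 6, geometric multiplicity 3

The characteristic polynomial is x^6, so the factor x appears with exponent 6: the algebraic multiplicity is 6.

rank(A) = 3, so the eigenspace has dimension 6 - 3 = 3: the geometric multiplicity is 3.

Since 3 < 6, A is not diagonalizable.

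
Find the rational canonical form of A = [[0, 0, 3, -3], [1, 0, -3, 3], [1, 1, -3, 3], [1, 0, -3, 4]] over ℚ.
R = [[0, 0, 0, -3], [1, 0, 0, 3], [0, 1, 0, 0], [0, 0, 1, 1]]

The invariant factors of A (the non-unit diagonal entries of the Smith normal form of xI - A over ℚ[x]) are (x - 1)(x^3 - 3), each dividing the next. The characteristic polynomial is their product, (x - 1)(x^3 - 3).

The rational canonical form is the block-diagonal matrix of companion matrices C(f_i):
R = [[0, 0, 0, -3], [1, 0, 0, 3], [0, 1, 0, 0], [0, 0, 1, 1]].

Note the characteristic polynomial does not split into linear factors over ℚ, so A has no Jordan form over ℚ; the rational canonical form exists over any field.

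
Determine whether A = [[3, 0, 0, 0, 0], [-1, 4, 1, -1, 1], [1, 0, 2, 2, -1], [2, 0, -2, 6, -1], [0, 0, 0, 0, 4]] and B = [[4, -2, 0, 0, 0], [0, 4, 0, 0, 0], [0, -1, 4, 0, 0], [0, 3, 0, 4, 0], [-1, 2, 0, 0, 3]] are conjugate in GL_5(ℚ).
No.

Both have characteristic polynomial (x - 4)^4(x - 3) and minimal polynomial (x - 4)^2(x - 3). But rank(A - 4I) = 3 for A while rank(B - 4I) = 2 for B, so the number of Jordan blocks at λ = 4 differs. A and B are not similar.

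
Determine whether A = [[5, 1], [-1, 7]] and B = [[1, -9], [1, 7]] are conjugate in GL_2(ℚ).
trace(A) = 12 but trace(B) = 8. The trace is a similarity invariant, so A and B are not similar.

No.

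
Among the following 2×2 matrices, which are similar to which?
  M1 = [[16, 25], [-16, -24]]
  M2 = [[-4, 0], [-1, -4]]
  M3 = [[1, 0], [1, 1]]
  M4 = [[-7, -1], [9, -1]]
Characteristic polynomials: χ_{M1} = (x + 4)^2, χ_{M2} = (x + 4)^2, χ_{M3} = (x - 1)^2, χ_{M4} = (x + 4)^2.

{M1, M2, M4}: invariant factors (x + 4)^2.

{M3}: invariant factors (x - 1)^2.

Matrices are similar if and only if their invariant-factor lists agree; the partition into similarity classes is {M1, M2, M4}, {M3}.

2 classes: {M1, M2, M4}, {M3}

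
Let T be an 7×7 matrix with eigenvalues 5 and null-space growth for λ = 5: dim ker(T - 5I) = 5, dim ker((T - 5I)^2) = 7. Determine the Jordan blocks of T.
Jordan blocks: (5, 2), (5, 2), (5, 1), (5, 1), (5, 1)

λ = 5: successive nullity increments [5, 2] count blocks of size ≥ k; block sizes are [2, 2, 1, 1, 1].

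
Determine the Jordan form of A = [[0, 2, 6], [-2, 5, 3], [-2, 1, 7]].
The characteristic polynomial is det(xI - A) = (x - 4)^3, so the eigenvalues are 4 (algebraic multiplicity 3).

For λ = 4: rank(A - 4I) = 1, rank((A - 4I)^2) = 0. The eigenspace has dimension 3 - 1 = 2, so there are 2 Jordan blocks; the rank sequence gives block sizes [2, 1].

Assembling the blocks gives the Jordan form J above.

J = [[4, 1, 0], [0, 4, 0], [0, 0, 4]]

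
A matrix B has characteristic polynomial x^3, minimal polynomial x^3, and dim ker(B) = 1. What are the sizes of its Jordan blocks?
λ = 0: algebraic multiplicity 3 (exponent in χ_B), largest block size 3 (exponent in m_B), 1 block (geometric multiplicity). This forces block sizes [3].

Jordan blocks: (0, 3)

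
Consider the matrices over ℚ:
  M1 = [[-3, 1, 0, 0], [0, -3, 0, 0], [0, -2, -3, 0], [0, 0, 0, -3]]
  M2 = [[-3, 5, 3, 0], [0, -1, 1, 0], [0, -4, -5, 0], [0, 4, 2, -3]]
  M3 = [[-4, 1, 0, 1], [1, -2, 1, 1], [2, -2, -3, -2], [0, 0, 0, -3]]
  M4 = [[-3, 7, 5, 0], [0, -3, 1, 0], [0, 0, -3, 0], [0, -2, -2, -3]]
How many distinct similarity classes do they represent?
2 classes: {M1}, {M2, M3, M4}

Characteristic polynomials: χ_{M1} = (x + 3)^4, χ_{M2} = (x + 3)^4, χ_{M3} = (x + 3)^4, χ_{M4} = (x + 3)^4.

{M1}: invariant factors x + 3, x + 3, (x + 3)^2.

{M2, M3, M4}: invariant factors x + 3, (x + 3)^3.

Matrices are similar if and only if their invariant-factor lists agree; the partition into similarity classes is {M1}, {M2, M3, M4}.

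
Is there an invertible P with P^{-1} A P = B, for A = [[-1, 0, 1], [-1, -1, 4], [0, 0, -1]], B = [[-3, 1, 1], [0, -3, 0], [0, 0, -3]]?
trace(A) = -3 but trace(B) = -9. The trace is a similarity invariant, so A and B are not similar.

No.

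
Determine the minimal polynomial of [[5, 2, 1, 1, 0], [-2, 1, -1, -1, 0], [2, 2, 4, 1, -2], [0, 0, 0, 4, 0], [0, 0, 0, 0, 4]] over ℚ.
The characteristic polynomial factors as (x - 4)^3(x - 3)^2. The minimal polynomial is ∏(x - λ)^{k_λ} where k_λ is the size of the largest Jordan block at λ.

For λ = 3: rank(A - 3I) = 3, and the largest Jordan block has size 1 (the smallest k with rank((A - 3I)^k) = rank((A - 3I)^(k+1))).
For λ = 4: rank(A - 4I) = 3, and the largest Jordan block has size 2 (the smallest k with rank((A - 4I)^k) = rank((A - 4I)^(k+1))).

So m_A(x) = (x - 4)^2(x - 3).

m_A(x) = (x - 4)^2(x - 3)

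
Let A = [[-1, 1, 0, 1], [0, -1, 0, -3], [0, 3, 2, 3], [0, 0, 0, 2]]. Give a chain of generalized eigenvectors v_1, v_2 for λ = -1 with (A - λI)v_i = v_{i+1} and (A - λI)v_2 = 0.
We seek v_1 ∈ ker((A + I)^2) \ ker(A + I), then set v_{i+1} = (A + I) v_i.

One such chain is v_1 = [[2, 1, -1, 0]]^T, v_2 = [[1, 0, 0, 0]]^T. Check: (A + I) v_2 = [[0, 0, 0, 0]]^T = 0.

v_1 = [[2, 1, -1, 0]]^T, v_2 = [[1, 0, 0, 0]]^T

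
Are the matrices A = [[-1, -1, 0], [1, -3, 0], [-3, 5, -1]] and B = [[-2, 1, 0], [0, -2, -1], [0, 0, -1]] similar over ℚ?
Yes.

Two matrices over a field are similar if and only if they have the same invariant factors.

Both A and B have characteristic polynomial (x + 1)(x + 2)^2 and minimal polynomial (x + 1)(x + 2)^2. Computing further, both have invariant factors (x + 1)(x + 2)^2. Hence A and B are similar.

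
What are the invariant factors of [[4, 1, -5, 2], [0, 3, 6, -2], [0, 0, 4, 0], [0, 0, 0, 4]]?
The Jordan structure of A has elementary divisors (x - 3), (x - 4)^2, (x - 4). Arranging the block sizes at each eigenvalue in decreasing order and taking row products gives the invariant factors.

Invariant factors (smallest first, each dividing the next): x - 4, (x - 4)^2(x - 3).

Check: the last factor (x - 4)^2(x - 3) is the minimal polynomial, and the product (x - 4)^3(x - 3) is the characteristic polynomial.

x - 4, (x - 4)^2(x - 3)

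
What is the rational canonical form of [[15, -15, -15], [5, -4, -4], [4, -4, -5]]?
The invariant factors of A (the non-unit diagonal entries of the Smith normal form of xI - A over ℚ[x]) are (x - 3)(x^2 - 3x - 5), each dividing the next. The characteristic polynomial is their product, (x - 3)(x^2 - 3x - 5).

The rational canonical form is the block-diagonal matrix of companion matrices C(f_i):
R = [[0, 0, -15], [1, 0, -4], [0, 1, 6]].

Note the characteristic polynomial does not split into linear factors over ℚ, so A has no Jordan form over ℚ; the rational canonical form exists over any field.

R = [[0, 0, -15], [1, 0, -4], [0, 1, 6]]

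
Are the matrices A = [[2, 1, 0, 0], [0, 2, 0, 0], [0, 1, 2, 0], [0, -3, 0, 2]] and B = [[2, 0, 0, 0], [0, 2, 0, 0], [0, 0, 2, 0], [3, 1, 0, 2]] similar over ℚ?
Yes.

Two matrices over a field are similar if and only if they have the same invariant factors.

Both A and B have characteristic polynomial (x - 2)^4 and minimal polynomial (x - 2)^2. Computing further, both have invariant factors x - 2, x - 2, (x - 2)^2. Hence A and B are similar.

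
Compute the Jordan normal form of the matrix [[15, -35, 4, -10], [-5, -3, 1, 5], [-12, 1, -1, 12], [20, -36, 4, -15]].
The characteristic polynomial is det(xI - A) = (x - 5)(x + 3)^3, so the eigenvalues are -3 (algebraic multiplicity 3), 5 (algebraic multiplicity 1).

For λ = -3: rank(A + 3I) = 3, rank((A + 3I)^2) = 2, rank((A + 3I)^3) = 1. The eigenspace has dimension 4 - 3 = 1, so there is 1 Jordan block; the rank sequence gives block sizes [3].

For λ = 5: algebraic multiplicity 1 gives one 1×1 block.

Assembling the blocks gives the Jordan form J above.

J = [[-3, 1, 0, 0], [0, -3, 1, 0], [0, 0, -3, 0], [0, 0, 0, 5]]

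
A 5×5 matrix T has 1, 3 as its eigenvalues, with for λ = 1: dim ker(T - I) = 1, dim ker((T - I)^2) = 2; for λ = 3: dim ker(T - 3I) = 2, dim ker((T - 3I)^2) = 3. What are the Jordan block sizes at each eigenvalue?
Jordan blocks: (1, 2), (3, 2), (3, 1)

λ = 1: successive nullity increments [1, 1] count blocks of size ≥ k; block sizes are [2].
λ = 3: successive nullity increments [2, 1] count blocks of size ≥ k; block sizes are [2, 1].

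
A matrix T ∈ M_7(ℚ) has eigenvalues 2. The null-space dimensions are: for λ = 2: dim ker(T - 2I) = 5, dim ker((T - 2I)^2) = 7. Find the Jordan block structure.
λ = 2: successive nullity increments [5, 2] count blocks of size ≥ k; block sizes are [2, 2, 1, 1, 1].

Jordan blocks: (2, 2), (2, 2), (2, 1), (2, 1), (2, 1)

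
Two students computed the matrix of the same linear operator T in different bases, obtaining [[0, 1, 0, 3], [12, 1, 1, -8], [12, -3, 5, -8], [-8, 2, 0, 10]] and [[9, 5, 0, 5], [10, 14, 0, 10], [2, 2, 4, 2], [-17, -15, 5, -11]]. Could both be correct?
Yes.

Two matrices over a field are similar if and only if they have the same invariant factors.

Both A and B have characteristic polynomial (x - 4)^4 and minimal polynomial (x - 4)^3. Computing further, both have invariant factors x - 4, (x - 4)^3. Hence A and B are similar.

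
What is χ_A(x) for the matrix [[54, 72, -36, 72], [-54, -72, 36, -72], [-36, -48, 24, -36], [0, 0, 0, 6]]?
χ_A(x) = x^2(x - 6)^2

xI - A = [[x - 54, -72, 36, -72], [54, x + 72, -36, 72], [36, 48, x - 24, 36], [0, 0, 0, x - 6]].

Expanding det(xI - A) along the first row:
det(xI - A) = + (x - 54)·det([[x + 72, -36, 72], [48, x - 24, 36], [0, 0, x - 6]]) - (-72)·det([[54, -36, 72], [36, x - 24, 36], [0, 0, x - 6]]) + (36)·det([[54, x + 72, 72], [36, 48, 36], [0, 0, x - 6]]) - (-72)·det([[54, x + 72, -36], [36, 48, x - 24], [0, 0, 0]]).

Evaluating gives χ_A(x) = x^4 - 12x^3 + 36x^2 = x^2(x - 6)^2.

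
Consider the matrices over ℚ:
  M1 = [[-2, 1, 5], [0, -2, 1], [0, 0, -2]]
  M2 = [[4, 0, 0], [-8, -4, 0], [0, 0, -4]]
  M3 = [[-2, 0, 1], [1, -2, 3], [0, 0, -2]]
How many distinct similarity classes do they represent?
2 classes: {M1, M3}, {M2}

Characteristic polynomials: χ_{M1} = (x + 2)^3, χ_{M2} = (x - 4)(x + 4)^2, χ_{M3} = (x + 2)^3.

{M1, M3}: invariant factors (x + 2)^3.

{M2}: invariant factors x + 4, (x - 4)(x + 4).

Matrices are similar if and only if their invariant-factor lists agree; the partition into similarity classes is {M1, M3}, {M2}.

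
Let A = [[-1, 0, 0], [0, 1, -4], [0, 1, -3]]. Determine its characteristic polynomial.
χ_A(x) = (x + 1)^3

xI - A = [[x + 1, 0, 0], [0, x - 1, 4], [0, -1, x + 3]].

Expanding det(xI - A) along the first row:
det(xI - A) = + (x + 1)·det([[x - 1, 4], [-1, x + 3]]) - (0)·det([[0, 4], [0, x + 3]]) + (0)·det([[0, x - 1], [0, -1]]).

Evaluating gives χ_A(x) = x^3 + 3x^2 + 3x + 1 = (x + 1)^3.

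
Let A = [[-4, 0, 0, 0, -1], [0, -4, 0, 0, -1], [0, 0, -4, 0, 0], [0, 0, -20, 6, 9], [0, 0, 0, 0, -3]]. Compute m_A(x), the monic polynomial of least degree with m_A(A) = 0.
The characteristic polynomial factors as (x - 6)(x + 3)(x + 4)^3. The minimal polynomial is ∏(x - λ)^{k_λ} where k_λ is the size of the largest Jordan block at λ.

For λ = -4: rank(A + 4I) = 2, and the largest Jordan block has size 1 (the smallest k with rank((A + 4I)^k) = rank((A + 4I)^(k+1))).
For λ = -3: rank(A + 3I) = 4, and the largest Jordan block has size 1 (the smallest k with rank((A + 3I)^k) = rank((A + 3I)^(k+1))).
For λ = 6: rank(A - 6I) = 4, and the largest Jordan block has size 1 (the smallest k with rank((A - 6I)^k) = rank((A - 6I)^(k+1))).

So m_A(x) = (x - 6)(x + 3)(x + 4).

m_A(x) = (x - 6)(x + 3)(x + 4)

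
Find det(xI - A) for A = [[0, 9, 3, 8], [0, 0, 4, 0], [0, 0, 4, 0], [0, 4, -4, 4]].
χ_A(x) = x^2(x - 4)^2

xI - A = [[x, -9, -3, -8], [0, x, -4, 0], [0, 0, x - 4, 0], [0, -4, 4, x - 4]].

Expanding det(xI - A) along the first row:
det(xI - A) = + (x)·det([[x, -4, 0], [0, x - 4, 0], [-4, 4, x - 4]]) - (-9)·det([[0, -4, 0], [0, x - 4, 0], [0, 4, x - 4]]) + (-3)·det([[0, x, 0], [0, 0, 0], [0, -4, x - 4]]) - (-8)·det([[0, x, -4], [0, 0, x - 4], [0, -4, 4]]).

Evaluating gives χ_A(x) = x^4 - 8x^3 + 16x^2 = x^2(x - 4)^2.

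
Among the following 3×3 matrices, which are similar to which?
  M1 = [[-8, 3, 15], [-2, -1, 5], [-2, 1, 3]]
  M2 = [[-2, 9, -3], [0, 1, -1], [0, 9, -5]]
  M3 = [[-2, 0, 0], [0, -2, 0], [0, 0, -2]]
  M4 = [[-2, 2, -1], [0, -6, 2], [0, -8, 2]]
2 classes: {M1, M2, M4}, {M3}

Characteristic polynomials: χ_{M1} = (x + 2)^3, χ_{M2} = (x + 2)^3, χ_{M3} = (x + 2)^3, χ_{M4} = (x + 2)^3.

{M1, M2, M4}: invariant factors x + 2, (x + 2)^2.

{M3}: invariant factors x + 2, x + 2, x + 2.

Matrices are similar if and only if their invariant-factor lists agree; the partition into similarity classes is {M1, M2, M4}, {M3}.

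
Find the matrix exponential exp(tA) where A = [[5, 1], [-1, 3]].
A has Jordan form J = [[4, 1], [0, 4]] with A = PJP^{-1}, so e^{tA} = P e^{tJ} P^{-1}.

For a Jordan block J_k(λ), e^{tJ_k(λ)} = e^{λt} · (I + tN + t^2 N^2/2! + ... + t^{k-1} N^{k-1}/(k-1)!) where N is the nilpotent superdiagonal part.

Assembling the blocks and conjugating back gives the entries of e^{tA} as shown above.

e^{tA} = [[(t + 1)*e^{4*t}, t*e^{4*t}], [-t*e^{4*t}, (1 - t)*e^{4*t}]]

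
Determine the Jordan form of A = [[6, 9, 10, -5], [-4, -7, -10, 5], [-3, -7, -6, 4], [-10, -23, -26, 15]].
The characteristic polynomial is det(xI - A) = (x - 2)^4, so the eigenvalues are 2 (algebraic multiplicity 4).

For λ = 2: rank(A - 2I) = 2, rank((A - 2I)^2) = 0. The eigenspace has dimension 4 - 2 = 2, so there are 2 Jordan blocks; the rank sequence gives block sizes [2, 2].

Assembling the blocks gives the Jordan form J above.

J = [[2, 1, 0, 0], [0, 2, 0, 0], [0, 0, 2, 1], [0, 0, 0, 2]]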